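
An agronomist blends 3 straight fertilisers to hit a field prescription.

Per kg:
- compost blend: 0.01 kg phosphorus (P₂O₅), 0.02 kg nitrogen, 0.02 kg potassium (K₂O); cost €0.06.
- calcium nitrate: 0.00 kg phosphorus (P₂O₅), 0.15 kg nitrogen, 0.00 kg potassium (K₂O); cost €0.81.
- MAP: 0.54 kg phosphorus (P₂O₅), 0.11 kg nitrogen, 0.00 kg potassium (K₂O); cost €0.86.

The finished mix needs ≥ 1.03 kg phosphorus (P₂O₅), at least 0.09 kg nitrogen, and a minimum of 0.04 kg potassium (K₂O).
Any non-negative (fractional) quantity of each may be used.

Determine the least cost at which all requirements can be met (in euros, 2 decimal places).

€1.73

Treat it as an LP. Let x1 = kg of compost blend, x2 = kg of calcium nitrate, x3 = kg of MAP.
min 0.06x1 + 0.81x2 + 0.86x3 s.t.:
  0.01x1 + 0.54x3 ≥ 1.03   (phosphorus (P₂O₅))
  0.02x1 + 0.15x2 + 0.11x3 ≥ 0.09   (nitrogen)
  0.02x1 ≥ 0.04   (potassium (K₂O))
  x1, x2, x3 ≥ 0.
The minimum-cost mix takes nothing from calcium nitrate — only compost blend, MAP. Binding constraints: phosphorus (P₂O₅) and potassium (K₂O).
So compost blend = 2 kg, MAP = 1.87 kg.
Cost = 0.06·2 + 0.86·1.87 = 1.7282.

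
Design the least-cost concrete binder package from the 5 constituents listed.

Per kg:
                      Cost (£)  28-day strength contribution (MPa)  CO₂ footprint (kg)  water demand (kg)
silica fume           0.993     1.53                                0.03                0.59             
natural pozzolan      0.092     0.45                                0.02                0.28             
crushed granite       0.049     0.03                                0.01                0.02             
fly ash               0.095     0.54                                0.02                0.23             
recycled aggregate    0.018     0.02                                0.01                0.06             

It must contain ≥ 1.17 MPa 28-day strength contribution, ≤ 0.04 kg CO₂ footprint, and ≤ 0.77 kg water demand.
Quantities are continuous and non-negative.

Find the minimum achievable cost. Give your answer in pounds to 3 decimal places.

£0.296

Set it up as a linear program. Let x1 = kg of silica fume, x2 = kg of natural pozzolan, x3 = kg of crushed granite, x4 = kg of fly ash, x5 = kg of recycled aggregate.
min 0.993x1 + 0.092x2 + 0.049x3 + 0.095x4 + 0.018x5 with:
  1.53x1 + 0.45x2 + 0.03x3 + 0.54x4 + 0.02x5 ≥ 1.17   (28-day strength contribution)
  0.03x1 + 0.02x2 + 0.01x3 + 0.02x4 + 0.01x5 ≤ 0.04   (CO₂ footprint)
  0.59x1 + 0.28x2 + 0.02x3 + 0.23x4 + 0.06x5 ≤ 0.77   (water demand)
  x1, x2, x3, x4, x5 ≥ 0.
At the optimum only silica fume, fly ash are positive (natural pozzolan, crushed granite, recycled aggregate = 0). Binding constraints: 28-day strength contribution and CO₂ footprint.
So silica fume = 0.125 kg, fly ash = 1.813 kg.
Hence cost = 0.993·0.125 + 0.095·1.813 = £0.29636.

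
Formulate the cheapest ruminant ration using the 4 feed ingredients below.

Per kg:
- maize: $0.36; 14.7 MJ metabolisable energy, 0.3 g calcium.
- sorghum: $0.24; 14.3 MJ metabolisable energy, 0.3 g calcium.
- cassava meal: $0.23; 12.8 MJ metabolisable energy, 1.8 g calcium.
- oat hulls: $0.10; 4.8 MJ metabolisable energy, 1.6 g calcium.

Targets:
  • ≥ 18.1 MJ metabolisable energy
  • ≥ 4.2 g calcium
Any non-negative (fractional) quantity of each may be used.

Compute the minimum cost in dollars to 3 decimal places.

Let x1 = kg of maize, x2 = kg of sorghum, x3 = kg of cassava meal, x4 = kg of oat hulls.
Minimise 0.36x1 + 0.24x2 + 0.23x3 + 0.1x4 subject to:
  14.7x1 + 14.3x2 + 12.8x3 + 4.8x4 ≥ 18.1   (metabolisable energy)
  0.3x1 + 0.3x2 + 1.8x3 + 1.6x4 ≥ 4.2   (calcium)
  x1, x2, x3, x4 ≥ 0.
The minimum-cost mix takes nothing from maize, sorghum — only cassava meal, oat hulls. There the metabolisable energy and calcium constraints are tight.
So cassava meal = 0.7432 kg, oat hulls = 1.789 kg.
Objective = 0.23·0.7432 + 0.1·1.789 = 0.34984.

$0.350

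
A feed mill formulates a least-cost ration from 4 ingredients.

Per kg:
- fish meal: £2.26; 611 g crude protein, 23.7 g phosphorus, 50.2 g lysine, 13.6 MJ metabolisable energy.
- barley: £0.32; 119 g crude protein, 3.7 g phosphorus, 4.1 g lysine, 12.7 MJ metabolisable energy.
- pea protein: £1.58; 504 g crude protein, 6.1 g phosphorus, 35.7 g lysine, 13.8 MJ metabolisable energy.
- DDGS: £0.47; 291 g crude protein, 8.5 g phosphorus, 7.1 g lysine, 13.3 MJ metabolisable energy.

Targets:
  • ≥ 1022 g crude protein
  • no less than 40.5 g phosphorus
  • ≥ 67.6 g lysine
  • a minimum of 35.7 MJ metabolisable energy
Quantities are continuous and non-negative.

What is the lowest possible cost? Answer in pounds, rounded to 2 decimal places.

Treat it as an LP. Let x1 = kg of fish meal, x2 = kg of barley, x3 = kg of pea protein, x4 = kg of DDGS.
Minimize 2.26x1 + 0.32x2 + 1.58x3 + 0.47x4 s.t.:
  611x1 + 119x2 + 504x3 + 291x4 ≥ 1022   (crude protein)
  23.7x1 + 3.7x2 + 6.1x3 + 8.5x4 ≥ 40.5   (phosphorus)
  50.2x1 + 4.1x2 + 35.7x3 + 7.1x4 ≥ 67.6   (lysine)
  13.6x1 + 12.7x2 + 13.8x3 + 13.3x4 ≥ 35.7   (metabolisable energy)
  x1, x2, x3, x4 ≥ 0.
The minimum-cost mix takes nothing from barley, pea protein — only fish meal, DDGS. There the phosphorus and lysine constraints are tight.
So fish meal = 1.111 kg, DDGS = 1.668 kg.
Hence cost = 2.26·1.111 + 0.47·1.668 = £3.2948.

£3.29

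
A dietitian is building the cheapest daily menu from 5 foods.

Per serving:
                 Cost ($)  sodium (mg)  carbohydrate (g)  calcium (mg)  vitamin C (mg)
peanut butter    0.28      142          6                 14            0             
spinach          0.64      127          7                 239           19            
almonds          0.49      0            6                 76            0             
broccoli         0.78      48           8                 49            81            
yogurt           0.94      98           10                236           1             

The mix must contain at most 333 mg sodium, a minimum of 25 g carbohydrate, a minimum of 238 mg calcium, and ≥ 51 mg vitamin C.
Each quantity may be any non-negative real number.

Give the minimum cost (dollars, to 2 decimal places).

Treat it as an LP. Let x1 = servings of peanut butter, x2 = servings of spinach, x3 = servings of almonds, x4 = servings of broccoli, x5 = servings of yogurt.
Minimize 0.28x1 + 0.64x2 + 0.49x3 + 0.78x4 + 0.94x5 subject to:
  142x1 + 127x2 + 48x4 + 98x5 ≤ 333   (sodium)
  6x1 + 7x2 + 6x3 + 8x4 + 10x5 ≥ 25   (carbohydrate)
  14x1 + 239x2 + 76x3 + 49x4 + 236x5 ≥ 238   (calcium)
  19x2 + 81x4 + 1x5 ≥ 51   (vitamin C)
  x1, x2, x3, x4, x5 ≥ 0.
The optimal basis is {peanut butter, spinach, almonds, broccoli}; yogurt drops out. There the sodium, carbohydrate, calcium, vitamin C constraints are tight.
Solving gives x1 = 1.802, x2 = 0.4057, x3 = 1.179, x4 = 0.5345.
Objective = 0.28·1.802 + 0.64·0.4057 + 0.49·1.179 + 0.78·0.5345 = 1.7588.

$1.76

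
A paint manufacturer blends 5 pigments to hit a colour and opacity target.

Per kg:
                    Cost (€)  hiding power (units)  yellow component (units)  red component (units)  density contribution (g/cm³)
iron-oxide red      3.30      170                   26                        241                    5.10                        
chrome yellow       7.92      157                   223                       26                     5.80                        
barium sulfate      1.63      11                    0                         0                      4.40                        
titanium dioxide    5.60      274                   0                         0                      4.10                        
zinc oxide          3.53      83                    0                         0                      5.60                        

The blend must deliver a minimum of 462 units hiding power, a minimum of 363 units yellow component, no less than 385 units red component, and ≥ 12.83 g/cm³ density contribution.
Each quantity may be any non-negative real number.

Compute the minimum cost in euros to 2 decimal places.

€16.31

Let x1 = kg of iron-oxide red, x2 = kg of chrome yellow, x3 = kg of barium sulfate, x4 = kg of titanium dioxide, x5 = kg of zinc oxide.
Minimise 3.3x1 + 7.92x2 + 1.63x3 + 5.6x4 + 3.53x5 s.t.:
  170x1 + 157x2 + 11x3 + 274x4 + 83x5 ≥ 462   (hiding power)
  26x1 + 223x2 ≥ 363   (yellow component)
  241x1 + 26x2 ≥ 385   (red component)
  5.1x1 + 5.8x2 + 4.4x3 + 4.1x4 + 5.6x5 ≥ 12.83   (density contribution)
  x1, x2, x3, x4, x5 ≥ 0.
The cheapest feasible vertex uses only iron-oxide red, chrome yellow; barium sulfate, titanium dioxide, zinc oxide are not used. There the yellow component and red component constraints are tight.
Solving gives x1 = 1.44, x2 = 1.4599.
Total cost: 3.3·1.44 + 7.92·1.4599 = 16.3144.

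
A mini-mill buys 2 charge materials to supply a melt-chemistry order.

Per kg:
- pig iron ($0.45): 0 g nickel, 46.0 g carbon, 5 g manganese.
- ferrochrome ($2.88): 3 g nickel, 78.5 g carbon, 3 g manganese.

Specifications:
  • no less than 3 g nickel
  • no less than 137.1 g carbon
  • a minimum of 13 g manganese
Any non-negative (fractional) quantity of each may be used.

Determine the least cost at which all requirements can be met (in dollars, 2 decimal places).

Set it up as a linear program. Let x1 = kg of pig iron, x2 = kg of ferrochrome.
Minimize 0.45x1 + 2.88x2 with:
  3x2 ≥ 3   (nickel)
  46x1 + 78.5x2 ≥ 137.1   (carbon)
  5x1 + 3x2 ≥ 13   (manganese)
  x1, x2 ≥ 0.
Both inputs are positive at the optimum. Binding constraints: nickel and manganese.
Optimal quantities: pig iron = 2 kg, ferrochrome = 1 kg.
Total cost: 0.45·2 + 2.88·1 = 3.7800.

$3.78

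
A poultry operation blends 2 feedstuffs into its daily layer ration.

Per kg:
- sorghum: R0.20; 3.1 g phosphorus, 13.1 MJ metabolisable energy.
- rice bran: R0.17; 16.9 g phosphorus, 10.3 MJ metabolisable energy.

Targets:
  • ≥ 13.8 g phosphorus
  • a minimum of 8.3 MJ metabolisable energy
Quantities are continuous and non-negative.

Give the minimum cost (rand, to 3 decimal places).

R0.139

Let x1 = kg of sorghum, x2 = kg of rice bran.
Minimize 0.2x1 + 0.17x2 with:
  3.1x1 + 16.9x2 ≥ 13.8   (phosphorus)
  13.1x1 + 10.3x2 ≥ 8.3   (metabolisable energy)
  x1, x2 ≥ 0.
At the optimum only rice bran is positive (sorghum = 0). There the phosphorus constraint is tight.
That vertex is x2 = 0.8166.
Total cost: 0.17·0.8166 = 0.13882.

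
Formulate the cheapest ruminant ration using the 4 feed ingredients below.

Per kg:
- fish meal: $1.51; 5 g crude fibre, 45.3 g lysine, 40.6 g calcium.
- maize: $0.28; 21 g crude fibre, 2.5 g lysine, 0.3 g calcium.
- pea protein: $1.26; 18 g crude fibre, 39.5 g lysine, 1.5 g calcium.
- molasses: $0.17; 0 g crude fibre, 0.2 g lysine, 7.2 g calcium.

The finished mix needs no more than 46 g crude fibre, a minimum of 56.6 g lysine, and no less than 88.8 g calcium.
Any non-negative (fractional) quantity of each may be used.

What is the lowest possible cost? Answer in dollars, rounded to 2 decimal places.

Set it up as a linear program. Let x1 = kg of fish meal, x2 = kg of maize, x3 = kg of pea protein, x4 = kg of molasses.
Minimize 1.51x1 + 0.28x2 + 1.26x3 + 0.17x4 subject to:
  5x1 + 21x2 + 18x3 ≤ 46   (crude fibre)
  45.3x1 + 2.5x2 + 39.5x3 + 0.2x4 ≥ 56.6   (lysine)
  40.6x1 + 0.3x2 + 1.5x3 + 7.2x4 ≥ 88.8   (calcium)
  x1, x2, x3, x4 ≥ 0.
The optimal basis is {fish meal, molasses}; maize, pea protein drop out. Binding constraints: lysine and calcium.
Optimal quantities: fish meal = 1.226 kg, molasses = 5.423 kg.
Total cost: 1.51·1.226 + 0.17·5.423 = 2.7732.

$2.77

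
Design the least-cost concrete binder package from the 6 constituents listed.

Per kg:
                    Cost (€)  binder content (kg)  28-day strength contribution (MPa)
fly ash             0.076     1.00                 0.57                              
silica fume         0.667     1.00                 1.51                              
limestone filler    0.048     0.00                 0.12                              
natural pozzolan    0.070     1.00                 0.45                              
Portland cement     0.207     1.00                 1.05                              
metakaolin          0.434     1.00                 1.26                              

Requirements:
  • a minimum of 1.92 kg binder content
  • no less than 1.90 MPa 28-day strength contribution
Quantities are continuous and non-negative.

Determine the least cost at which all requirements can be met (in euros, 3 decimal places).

Set it up as a linear program. Let x1 = kg of fly ash, x2 = kg of silica fume, x3 = kg of limestone filler, x4 = kg of natural pozzolan, x5 = kg of Portland cement, x6 = kg of metakaolin.
Minimize 0.076x1 + 0.667x2 + 0.048x3 + 0.07x4 + 0.207x5 + 0.434x6 with:
  1x1 + 1x2 + 1x4 + 1x5 + 1x6 ≥ 1.92   (binder content)
  0.57x1 + 1.51x2 + 0.12x3 + 0.45x4 + 1.05x5 + 1.26x6 ≥ 1.9   (28-day strength contribution)
  x1, x2, x3, x4, x5, x6 ≥ 0.
At the optimum only fly ash is positive (silica fume, limestone filler, natural pozzolan, Portland cement, metakaolin = 0). The 28-day strength contribution requirement is met with equality.
So fly ash = 3.333 kg.
Objective = 0.076·3.333 = 0.25331.

€0.253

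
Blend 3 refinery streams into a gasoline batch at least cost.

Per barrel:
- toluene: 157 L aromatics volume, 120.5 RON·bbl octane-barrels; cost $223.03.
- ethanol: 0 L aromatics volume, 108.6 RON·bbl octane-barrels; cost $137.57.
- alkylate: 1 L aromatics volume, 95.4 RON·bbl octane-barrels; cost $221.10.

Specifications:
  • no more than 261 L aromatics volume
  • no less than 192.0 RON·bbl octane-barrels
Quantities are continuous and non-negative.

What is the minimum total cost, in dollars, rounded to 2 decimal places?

$243.22

Let x1 = barrels of toluene, x2 = barrels of ethanol, x3 = barrels of alkylate.
Minimize 223.03x1 + 137.57x2 + 221.1x3 subject to:
  157x1 + 1x3 ≤ 261   (aromatics volume)
  120.5x1 + 108.6x2 + 95.4x3 ≥ 192   (octane-barrels)
  x1, x2, x3 ≥ 0.
At the optimum only ethanol is positive (toluene, alkylate = 0). The octane-barrels requirement is met with equality.
That vertex is x2 = 1.768.
Hence cost = 137.57·1.768 = $243.2238.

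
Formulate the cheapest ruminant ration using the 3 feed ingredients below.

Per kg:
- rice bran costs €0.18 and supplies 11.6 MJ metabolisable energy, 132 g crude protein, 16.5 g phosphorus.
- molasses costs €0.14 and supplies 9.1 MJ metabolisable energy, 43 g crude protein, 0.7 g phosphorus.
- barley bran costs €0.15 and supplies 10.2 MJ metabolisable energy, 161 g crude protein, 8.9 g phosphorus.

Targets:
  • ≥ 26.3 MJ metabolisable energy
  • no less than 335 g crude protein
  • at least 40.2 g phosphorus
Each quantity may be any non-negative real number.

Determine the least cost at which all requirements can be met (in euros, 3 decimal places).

Let x1 = kg of rice bran, x2 = kg of molasses, x3 = kg of barley bran.
min 0.18x1 + 0.14x2 + 0.15x3 with:
  11.6x1 + 9.1x2 + 10.2x3 ≥ 26.3   (metabolisable energy)
  132x1 + 43x2 + 161x3 ≥ 335   (crude protein)
  16.5x1 + 0.7x2 + 8.9x3 ≥ 40.2   (phosphorus)
  x1, x2, x3 ≥ 0.
The cheapest feasible vertex uses only rice bran, barley bran; molasses is not used. Binding constraints: crude protein and phosphorus.
Solving gives x1 = 2.356, x3 = 0.1492.
Total cost: 0.18·2.356 + 0.15·0.1492 = 0.44646.

€0.446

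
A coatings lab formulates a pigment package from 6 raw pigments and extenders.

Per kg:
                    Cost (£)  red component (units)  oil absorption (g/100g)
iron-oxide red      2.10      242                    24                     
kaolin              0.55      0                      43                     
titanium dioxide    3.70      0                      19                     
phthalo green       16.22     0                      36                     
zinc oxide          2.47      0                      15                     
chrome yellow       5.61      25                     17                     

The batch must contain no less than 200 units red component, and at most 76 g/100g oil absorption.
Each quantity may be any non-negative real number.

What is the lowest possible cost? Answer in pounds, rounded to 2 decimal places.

Let x1 = kg of iron-oxide red, x2 = kg of kaolin, x3 = kg of titanium dioxide, x4 = kg of phthalo green, x5 = kg of zinc oxide, x6 = kg of chrome yellow.
Minimise 2.1x1 + 0.55x2 + 3.7x3 + 16.22x4 + 2.47x5 + 5.61x6 with:
  242x1 + 25x6 ≥ 200   (red component)
  24x1 + 43x2 + 19x3 + 36x4 + 15x5 + 17x6 ≤ 76   (oil absorption)
  x1, x2, x3, x4, x5, x6 ≥ 0.
At the optimum only iron-oxide red is positive (kaolin, titanium dioxide, phthalo green, zinc oxide, chrome yellow = 0). Binding constraint: red component.
So iron-oxide red = 0.8264 kg.
Hence cost = 2.1·0.8264 = £1.7354.

£1.74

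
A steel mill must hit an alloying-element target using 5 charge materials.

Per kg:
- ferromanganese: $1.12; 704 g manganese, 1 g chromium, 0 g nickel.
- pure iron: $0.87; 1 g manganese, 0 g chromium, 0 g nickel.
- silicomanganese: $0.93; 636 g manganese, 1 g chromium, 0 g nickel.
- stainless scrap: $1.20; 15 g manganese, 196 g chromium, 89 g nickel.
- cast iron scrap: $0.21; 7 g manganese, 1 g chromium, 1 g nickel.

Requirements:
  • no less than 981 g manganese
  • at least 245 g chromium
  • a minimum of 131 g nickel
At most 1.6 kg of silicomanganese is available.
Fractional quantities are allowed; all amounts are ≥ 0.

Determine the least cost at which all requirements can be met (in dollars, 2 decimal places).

Let x1 = kg of ferromanganese, x2 = kg of pure iron, x3 = kg of silicomanganese, x4 = kg of stainless scrap, x5 = kg of cast iron scrap.
Minimize 1.12x1 + 0.87x2 + 0.93x3 + 1.2x4 + 0.21x5 s.t.:
  704x1 + 1x2 + 636x3 + 15x4 + 7x5 ≥ 981   (manganese)
  1x1 + 1x3 + 196x4 + 1x5 ≥ 245   (chromium)
  89x4 + 1x5 ≥ 131   (nickel)
  x3 ≤ 1.6
  x1, x2, x3, x4, x5 ≥ 0.
At the optimum only silicomanganese, stainless scrap are positive (ferromanganese, pure iron, cast iron scrap = 0). The manganese and nickel requirements are met with equality.
So silicomanganese = 1.508 kg, stainless scrap = 1.472 kg.
Hence cost = 0.93·1.508 + 1.2·1.472 = $3.1688.

$3.17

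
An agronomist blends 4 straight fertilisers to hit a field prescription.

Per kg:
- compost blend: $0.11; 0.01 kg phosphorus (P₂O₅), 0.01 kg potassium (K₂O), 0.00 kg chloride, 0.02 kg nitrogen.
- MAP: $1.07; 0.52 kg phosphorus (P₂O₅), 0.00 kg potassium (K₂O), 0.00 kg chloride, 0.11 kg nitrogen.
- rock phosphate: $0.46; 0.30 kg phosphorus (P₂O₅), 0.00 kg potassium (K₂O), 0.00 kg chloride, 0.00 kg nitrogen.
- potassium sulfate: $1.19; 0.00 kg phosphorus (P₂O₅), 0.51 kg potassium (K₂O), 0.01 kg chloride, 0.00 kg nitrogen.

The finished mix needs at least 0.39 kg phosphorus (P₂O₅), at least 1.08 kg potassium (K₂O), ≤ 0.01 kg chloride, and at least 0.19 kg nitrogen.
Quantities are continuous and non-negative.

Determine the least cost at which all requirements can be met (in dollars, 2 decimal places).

This is a linear program. Let x1 = kg of compost blend, x2 = kg of MAP, x3 = kg of rock phosphate, x4 = kg of potassium sulfate.
Minimise 0.11x1 + 1.07x2 + 0.46x3 + 1.19x4 with:
  0.01x1 + 0.52x2 + 0.3x3 ≥ 0.39   (phosphorus (P₂O₅))
  0.01x1 + 0.51x4 ≥ 1.08   (potassium (K₂O))
  0.01x4 ≤ 0.01   (chloride)
  0.02x1 + 0.11x2 ≥ 0.19   (nitrogen)
  x1, x2, x3, x4 ≥ 0.
At the optimum only compost blend, potassium sulfate are positive (MAP, rock phosphate = 0). There the potassium (K₂O) and chloride constraints are tight.
Optimal quantities: compost blend = 57 kg, potassium sulfate = 1 kg.
Hence cost = 0.11·57 + 1.19·1 = $7.4600.

$7.46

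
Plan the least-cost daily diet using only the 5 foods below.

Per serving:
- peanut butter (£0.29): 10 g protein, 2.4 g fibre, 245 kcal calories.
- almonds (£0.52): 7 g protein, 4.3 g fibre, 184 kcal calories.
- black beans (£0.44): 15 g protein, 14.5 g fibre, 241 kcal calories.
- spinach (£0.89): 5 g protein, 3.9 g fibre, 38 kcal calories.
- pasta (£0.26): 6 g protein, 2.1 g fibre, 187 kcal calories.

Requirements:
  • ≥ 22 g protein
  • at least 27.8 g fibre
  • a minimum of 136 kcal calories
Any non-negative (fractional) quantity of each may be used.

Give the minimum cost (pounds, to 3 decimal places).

£0.844

Set it up as a linear program. Let x1 = servings of peanut butter, x2 = servings of almonds, x3 = servings of black beans, x4 = servings of spinach, x5 = servings of pasta.
min 0.29x1 + 0.52x2 + 0.44x3 + 0.89x4 + 0.26x5 s.t.:
  10x1 + 7x2 + 15x3 + 5x4 + 6x5 ≥ 22   (protein)
  2.4x1 + 4.3x2 + 14.5x3 + 3.9x4 + 2.1x5 ≥ 27.8   (fibre)
  245x1 + 184x2 + 241x3 + 38x4 + 187x5 ≥ 136   (calories)
  x1, x2, x3, x4, x5 ≥ 0.
The optimal basis is {black beans}; peanut butter, almonds, spinach, pasta drop out. Binding constraint: fibre.
Solving gives x3 = 1.9172.
Total cost: 0.44·1.9172 = 0.84357.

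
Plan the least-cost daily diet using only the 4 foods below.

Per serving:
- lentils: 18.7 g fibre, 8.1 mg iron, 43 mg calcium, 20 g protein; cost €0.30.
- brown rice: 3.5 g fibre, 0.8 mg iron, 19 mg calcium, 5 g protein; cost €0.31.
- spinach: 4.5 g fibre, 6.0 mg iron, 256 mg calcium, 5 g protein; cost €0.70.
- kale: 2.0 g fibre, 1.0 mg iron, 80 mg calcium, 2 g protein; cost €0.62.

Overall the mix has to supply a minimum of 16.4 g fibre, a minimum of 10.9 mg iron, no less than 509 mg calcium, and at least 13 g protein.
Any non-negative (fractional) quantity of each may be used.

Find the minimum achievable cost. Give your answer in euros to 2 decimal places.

€1.47

Set it up as a linear program. Let x1 = servings of lentils, x2 = servings of brown rice, x3 = servings of spinach, x4 = servings of kale.
Minimise 0.3x1 + 0.31x2 + 0.7x3 + 0.62x4 with:
  18.7x1 + 3.5x2 + 4.5x3 + 2x4 ≥ 16.4   (fibre)
  8.1x1 + 0.8x2 + 6x3 + 1x4 ≥ 10.9   (iron)
  43x1 + 19x2 + 256x3 + 80x4 ≥ 509   (calcium)
  20x1 + 5x2 + 5x3 + 2x4 ≥ 13   (protein)
  x1, x2, x3, x4 ≥ 0.
The optimal basis is {lentils, spinach}; brown rice, kale drop out. The fibre and calcium requirements are met with equality.
That vertex is x1 = 0.4153, x3 = 1.919.
Cost = 0.3·0.4153 + 0.7·1.919 = 1.4679.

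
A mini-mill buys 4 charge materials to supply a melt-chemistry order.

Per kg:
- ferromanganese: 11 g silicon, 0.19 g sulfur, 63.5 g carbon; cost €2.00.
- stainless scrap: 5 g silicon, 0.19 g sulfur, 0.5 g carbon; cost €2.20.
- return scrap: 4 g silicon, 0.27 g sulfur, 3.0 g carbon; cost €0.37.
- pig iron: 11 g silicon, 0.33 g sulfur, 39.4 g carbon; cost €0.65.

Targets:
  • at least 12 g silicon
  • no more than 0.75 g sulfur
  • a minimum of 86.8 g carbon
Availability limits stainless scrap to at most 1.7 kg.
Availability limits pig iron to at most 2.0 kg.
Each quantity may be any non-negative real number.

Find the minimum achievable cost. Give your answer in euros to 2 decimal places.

Treat it as an LP. Let x1 = kg of ferromanganese, x2 = kg of stainless scrap, x3 = kg of return scrap, x4 = kg of pig iron.
Minimize 2x1 + 2.2x2 + 0.37x3 + 0.65x4 subject to:
  11x1 + 5x2 + 4x3 + 11x4 ≥ 12   (silicon)
  0.19x1 + 0.19x2 + 0.27x3 + 0.33x4 ≤ 0.75   (sulfur)
  63.5x1 + 0.5x2 + 3x3 + 39.4x4 ≥ 86.8   (carbon)
  x2 ≤ 1.7
  x4 ≤ 2
  x1, x2, x3, x4 ≥ 0.
The cheapest feasible vertex uses only ferromanganese, pig iron; stainless scrap, return scrap are not used. There the carbon and the pig iron cap constraints are tight.
Solving gives x1 = 0.126, x4 = 2.
Hence cost = 2·0.126 + 0.65·2 = €1.5520.

€1.55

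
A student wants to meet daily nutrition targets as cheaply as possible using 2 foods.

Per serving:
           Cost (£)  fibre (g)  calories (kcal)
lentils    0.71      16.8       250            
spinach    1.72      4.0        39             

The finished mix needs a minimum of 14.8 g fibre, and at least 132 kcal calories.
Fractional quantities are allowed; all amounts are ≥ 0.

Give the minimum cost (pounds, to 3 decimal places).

£0.625

Treat it as an LP. Let x1 = servings of lentils, x2 = servings of spinach.
Minimise 0.71x1 + 1.72x2 subject to:
  16.8x1 + 4x2 ≥ 14.8   (fibre)
  250x1 + 39x2 ≥ 132   (calories)
  x1, x2 ≥ 0.
At the optimum only lentils is positive (spinach = 0). There the fibre constraint is tight.
Optimal quantities: lentils = 0.88095 servings.
Total cost: 0.71·0.88095 = 0.62547.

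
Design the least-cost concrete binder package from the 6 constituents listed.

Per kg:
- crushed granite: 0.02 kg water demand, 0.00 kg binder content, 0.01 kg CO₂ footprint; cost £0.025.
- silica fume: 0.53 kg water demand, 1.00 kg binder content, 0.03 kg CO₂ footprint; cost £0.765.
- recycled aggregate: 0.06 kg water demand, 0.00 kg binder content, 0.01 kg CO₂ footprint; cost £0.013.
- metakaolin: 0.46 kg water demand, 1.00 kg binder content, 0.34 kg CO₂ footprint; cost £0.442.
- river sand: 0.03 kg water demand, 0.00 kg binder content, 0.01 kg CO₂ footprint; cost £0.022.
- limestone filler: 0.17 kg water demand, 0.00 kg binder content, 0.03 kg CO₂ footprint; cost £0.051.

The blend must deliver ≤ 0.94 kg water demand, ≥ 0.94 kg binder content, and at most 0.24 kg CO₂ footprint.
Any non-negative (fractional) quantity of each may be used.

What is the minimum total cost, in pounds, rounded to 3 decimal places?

£0.498

Set it up as a linear program. Let x1 = kg of crushed granite, x2 = kg of silica fume, x3 = kg of recycled aggregate, x4 = kg of metakaolin, x5 = kg of river sand, x6 = kg of limestone filler.
min 0.025x1 + 0.765x2 + 0.013x3 + 0.442x4 + 0.022x5 + 0.051x6 subject to:
  0.02x1 + 0.53x2 + 0.06x3 + 0.46x4 + 0.03x5 + 0.17x6 ≤ 0.94   (water demand)
  1x2 + 1x4 ≥ 0.94   (binder content)
  0.01x1 + 0.03x2 + 0.01x3 + 0.34x4 + 0.01x5 + 0.03x6 ≤ 0.24   (CO₂ footprint)
  x1, x2, x3, x4, x5, x6 ≥ 0.
The minimum-cost mix takes nothing from crushed granite, recycled aggregate, river sand, limestone filler — only silica fume, metakaolin. There the binder content and CO₂ footprint constraints are tight.
So silica fume = 0.2568 kg, metakaolin = 0.6832 kg.
Cost = 0.765·0.2568 + 0.442·0.6832 = 0.49843.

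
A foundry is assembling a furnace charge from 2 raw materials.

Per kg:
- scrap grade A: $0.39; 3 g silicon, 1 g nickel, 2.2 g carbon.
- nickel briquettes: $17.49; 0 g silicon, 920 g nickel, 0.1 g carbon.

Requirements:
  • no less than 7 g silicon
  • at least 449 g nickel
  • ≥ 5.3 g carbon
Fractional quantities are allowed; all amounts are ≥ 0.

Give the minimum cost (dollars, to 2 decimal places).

$9.42

This is a linear program. Let x1 = kg of scrap grade A, x2 = kg of nickel briquettes.
min 0.39x1 + 17.49x2 subject to:
  3x1 ≥ 7   (silicon)
  1x1 + 920x2 ≥ 449   (nickel)
  2.2x1 + 0.1x2 ≥ 5.3   (carbon)
  x1, x2 ≥ 0.
Both inputs are positive at the optimum. There the nickel and carbon constraints are tight.
So scrap grade A = 2.387 kg, nickel briquettes = 0.4854 kg.
Total cost: 0.39·2.387 + 17.49·0.4854 = 9.4206.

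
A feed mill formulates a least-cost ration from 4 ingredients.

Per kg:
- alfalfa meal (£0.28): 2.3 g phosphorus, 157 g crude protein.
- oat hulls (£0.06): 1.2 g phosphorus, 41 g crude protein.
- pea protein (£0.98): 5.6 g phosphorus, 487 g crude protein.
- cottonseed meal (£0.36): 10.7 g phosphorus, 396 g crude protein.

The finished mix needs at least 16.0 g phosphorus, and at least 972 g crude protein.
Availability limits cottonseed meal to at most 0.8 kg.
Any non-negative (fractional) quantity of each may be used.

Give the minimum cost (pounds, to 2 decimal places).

£1.25

Let x1 = kg of alfalfa meal, x2 = kg of oat hulls, x3 = kg of pea protein, x4 = kg of cottonseed meal.
Minimize 0.28x1 + 0.06x2 + 0.98x3 + 0.36x4 subject to:
  2.3x1 + 1.2x2 + 5.6x3 + 10.7x4 ≥ 16   (phosphorus)
  157x1 + 41x2 + 487x3 + 396x4 ≥ 972   (crude protein)
  x4 ≤ 0.8
  x1, x2, x3, x4 ≥ 0.
At the optimum only oat hulls, cottonseed meal are positive (alfalfa meal, pea protein = 0). The crude protein and the cottonseed meal cap requirements are met with equality.
So oat hulls = 15.98 kg, cottonseed meal = 0.8 kg.
Objective = 0.06·15.98 + 0.36·0.8 = 1.2468.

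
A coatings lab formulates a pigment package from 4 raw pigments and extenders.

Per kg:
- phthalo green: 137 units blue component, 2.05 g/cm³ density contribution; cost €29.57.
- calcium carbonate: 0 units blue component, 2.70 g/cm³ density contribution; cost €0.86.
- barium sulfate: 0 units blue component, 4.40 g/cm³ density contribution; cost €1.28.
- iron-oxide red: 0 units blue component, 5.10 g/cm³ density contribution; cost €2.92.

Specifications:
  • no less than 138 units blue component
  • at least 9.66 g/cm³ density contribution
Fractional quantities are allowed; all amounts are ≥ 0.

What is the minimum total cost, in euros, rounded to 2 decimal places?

Let x1 = kg of phthalo green, x2 = kg of calcium carbonate, x3 = kg of barium sulfate, x4 = kg of iron-oxide red.
min 29.57x1 + 0.86x2 + 1.28x3 + 2.92x4 with:
  137x1 ≥ 138   (blue component)
  2.05x1 + 2.7x2 + 4.4x3 + 5.1x4 ≥ 9.66   (density contribution)
  x1, x2, x3, x4 ≥ 0.
At the optimum only phthalo green, barium sulfate are positive (calcium carbonate, iron-oxide red = 0). There the blue component and density contribution constraints are tight.
So phthalo green = 1.0073 kg, barium sulfate = 1.7261 kg.
Hence cost = 29.57·1.0073 + 1.28·1.7261 = €31.9953.

€32.00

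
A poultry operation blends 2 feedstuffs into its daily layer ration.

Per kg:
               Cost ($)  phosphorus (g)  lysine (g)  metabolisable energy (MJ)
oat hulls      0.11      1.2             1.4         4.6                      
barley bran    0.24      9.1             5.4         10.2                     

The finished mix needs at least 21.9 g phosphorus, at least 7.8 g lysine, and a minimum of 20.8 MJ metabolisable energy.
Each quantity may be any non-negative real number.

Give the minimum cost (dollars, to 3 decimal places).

$0.578

This is a linear program. Let x1 = kg of oat hulls, x2 = kg of barley bran.
Minimise 0.11x1 + 0.24x2 subject to:
  1.2x1 + 9.1x2 ≥ 21.9   (phosphorus)
  1.4x1 + 5.4x2 ≥ 7.8   (lysine)
  4.6x1 + 10.2x2 ≥ 20.8   (metabolisable energy)
  x1, x2 ≥ 0.
The minimum-cost mix takes nothing from oat hulls — only barley bran. The phosphorus requirement is met with equality.
That vertex is x2 = 2.407.
Objective = 0.24·2.407 = 0.57768.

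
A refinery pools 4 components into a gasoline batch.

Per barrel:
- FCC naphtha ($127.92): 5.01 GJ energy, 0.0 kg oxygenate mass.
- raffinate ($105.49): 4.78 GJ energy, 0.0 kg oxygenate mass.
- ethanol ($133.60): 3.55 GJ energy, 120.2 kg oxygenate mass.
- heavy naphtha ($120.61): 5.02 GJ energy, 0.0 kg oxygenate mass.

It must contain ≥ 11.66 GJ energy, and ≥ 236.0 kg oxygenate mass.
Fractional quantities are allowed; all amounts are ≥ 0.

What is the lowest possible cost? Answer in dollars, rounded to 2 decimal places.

$365.81

Let x1 = barrels of FCC naphtha, x2 = barrels of raffinate, x3 = barrels of ethanol, x4 = barrels of heavy naphtha.
min 127.92x1 + 105.49x2 + 133.6x3 + 120.61x4 with:
  5.01x1 + 4.78x2 + 3.55x3 + 5.02x4 ≥ 11.66   (energy)
  120.2x3 ≥ 236   (oxygenate mass)
  x1, x2, x3, x4 ≥ 0.
At the optimum only raffinate, ethanol are positive (FCC naphtha, heavy naphtha = 0). The energy and oxygenate mass requirements are met with equality.
That vertex is x2 = 0.98116, x3 = 1.9634.
Hence cost = 105.49·0.98116 + 133.6·1.9634 = $365.8128.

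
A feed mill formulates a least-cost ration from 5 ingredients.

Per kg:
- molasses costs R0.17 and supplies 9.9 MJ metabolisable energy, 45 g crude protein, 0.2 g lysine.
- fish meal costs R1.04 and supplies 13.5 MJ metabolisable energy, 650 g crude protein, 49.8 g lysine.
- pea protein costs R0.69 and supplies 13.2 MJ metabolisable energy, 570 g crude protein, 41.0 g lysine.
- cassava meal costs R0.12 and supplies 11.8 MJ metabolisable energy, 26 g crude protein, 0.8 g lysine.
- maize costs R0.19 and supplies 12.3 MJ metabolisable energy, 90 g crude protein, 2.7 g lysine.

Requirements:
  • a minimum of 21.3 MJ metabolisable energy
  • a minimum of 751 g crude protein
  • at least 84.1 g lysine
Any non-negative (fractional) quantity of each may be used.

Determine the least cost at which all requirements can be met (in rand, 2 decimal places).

Let x1 = kg of molasses, x2 = kg of fish meal, x3 = kg of pea protein, x4 = kg of cassava meal, x5 = kg of maize.
Minimize 0.17x1 + 1.04x2 + 0.69x3 + 0.12x4 + 0.19x5 with:
  9.9x1 + 13.5x2 + 13.2x3 + 11.8x4 + 12.3x5 ≥ 21.3   (metabolisable energy)
  45x1 + 650x2 + 570x3 + 26x4 + 90x5 ≥ 751   (crude protein)
  0.2x1 + 49.8x2 + 41x3 + 0.8x4 + 2.7x5 ≥ 84.1   (lysine)
  x1, x2, x3, x4, x5 ≥ 0.
At the optimum only pea protein is positive (molasses, fish meal, cassava meal, maize = 0). Binding constraint: lysine.
Optimal quantities: pea protein = 2.051 kg.
Hence cost = 0.69·2.051 = R1.4152.

R1.42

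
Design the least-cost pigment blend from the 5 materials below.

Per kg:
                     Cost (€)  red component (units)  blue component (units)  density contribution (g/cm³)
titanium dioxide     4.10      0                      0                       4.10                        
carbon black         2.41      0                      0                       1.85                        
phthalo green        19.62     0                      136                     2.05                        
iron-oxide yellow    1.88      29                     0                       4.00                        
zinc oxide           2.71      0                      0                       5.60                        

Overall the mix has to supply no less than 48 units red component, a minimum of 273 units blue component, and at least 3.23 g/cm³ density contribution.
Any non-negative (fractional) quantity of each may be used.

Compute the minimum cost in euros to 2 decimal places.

€42.50

Set it up as a linear program. Let x1 = kg of titanium dioxide, x2 = kg of carbon black, x3 = kg of phthalo green, x4 = kg of iron-oxide yellow, x5 = kg of zinc oxide.
Minimize 4.1x1 + 2.41x2 + 19.62x3 + 1.88x4 + 2.71x5 s.t.:
  29x4 ≥ 48   (red component)
  136x3 ≥ 273   (blue component)
  4.1x1 + 1.85x2 + 2.05x3 + 4x4 + 5.6x5 ≥ 3.23   (density contribution)
  x1, x2, x3, x4, x5 ≥ 0.
The cheapest feasible vertex uses only phthalo green, iron-oxide yellow; titanium dioxide, carbon black, zinc oxide are not used. There the red component and blue component constraints are tight.
That vertex is x3 = 2.0074, x4 = 1.6552.
Total cost: 19.62·2.0074 + 1.88·1.6552 = 42.4970.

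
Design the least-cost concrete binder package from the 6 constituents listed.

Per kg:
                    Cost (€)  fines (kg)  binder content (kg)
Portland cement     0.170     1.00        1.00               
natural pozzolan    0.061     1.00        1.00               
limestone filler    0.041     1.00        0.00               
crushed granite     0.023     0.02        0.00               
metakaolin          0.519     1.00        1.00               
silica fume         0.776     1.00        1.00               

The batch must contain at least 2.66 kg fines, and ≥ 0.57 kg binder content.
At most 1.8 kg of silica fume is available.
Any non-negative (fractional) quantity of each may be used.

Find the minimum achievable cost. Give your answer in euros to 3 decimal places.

Let x1 = kg of Portland cement, x2 = kg of natural pozzolan, x3 = kg of limestone filler, x4 = kg of crushed granite, x5 = kg of metakaolin, x6 = kg of silica fume.
Minimize 0.17x1 + 0.061x2 + 0.041x3 + 0.023x4 + 0.519x5 + 0.776x6 with:
  1x1 + 1x2 + 1x3 + 0.02x4 + 1x5 + 1x6 ≥ 2.66   (fines)
  1x1 + 1x2 + 1x5 + 1x6 ≥ 0.57   (binder content)
  x6 ≤ 1.8
  x1, x2, x3, x4, x5, x6 ≥ 0.
The minimum-cost mix takes nothing from Portland cement, crushed granite, metakaolin, silica fume — only natural pozzolan, limestone filler. There the fines and binder content constraints are tight.
Optimal quantities: natural pozzolan = 0.57 kg, limestone filler = 2.09 kg.
Cost = 0.061·0.57 + 0.041·2.09 = 0.12046.

€0.120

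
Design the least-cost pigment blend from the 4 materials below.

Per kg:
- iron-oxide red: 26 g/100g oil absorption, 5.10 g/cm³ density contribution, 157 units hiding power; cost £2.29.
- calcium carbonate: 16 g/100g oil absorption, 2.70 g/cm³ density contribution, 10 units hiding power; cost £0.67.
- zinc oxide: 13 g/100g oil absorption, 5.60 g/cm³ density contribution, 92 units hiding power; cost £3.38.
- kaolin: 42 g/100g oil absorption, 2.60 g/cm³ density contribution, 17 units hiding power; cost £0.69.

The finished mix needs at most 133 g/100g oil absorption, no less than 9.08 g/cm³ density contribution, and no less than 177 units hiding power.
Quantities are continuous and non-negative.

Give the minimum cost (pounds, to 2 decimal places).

£3.30

Let x1 = kg of iron-oxide red, x2 = kg of calcium carbonate, x3 = kg of zinc oxide, x4 = kg of kaolin.
min 2.29x1 + 0.67x2 + 3.38x3 + 0.69x4 s.t.:
  26x1 + 16x2 + 13x3 + 42x4 ≤ 133   (oil absorption)
  5.1x1 + 2.7x2 + 5.6x3 + 2.6x4 ≥ 9.08   (density contribution)
  157x1 + 10x2 + 92x3 + 17x4 ≥ 177   (hiding power)
  x1, x2, x3, x4 ≥ 0.
The minimum-cost mix takes nothing from calcium carbonate, zinc oxide — only iron-oxide red, kaolin. There the density contribution and hiding power constraints are tight.
That vertex is x1 = 0.9513, x4 = 1.626.
Cost = 2.29·0.9513 + 0.69·1.626 = 3.3004.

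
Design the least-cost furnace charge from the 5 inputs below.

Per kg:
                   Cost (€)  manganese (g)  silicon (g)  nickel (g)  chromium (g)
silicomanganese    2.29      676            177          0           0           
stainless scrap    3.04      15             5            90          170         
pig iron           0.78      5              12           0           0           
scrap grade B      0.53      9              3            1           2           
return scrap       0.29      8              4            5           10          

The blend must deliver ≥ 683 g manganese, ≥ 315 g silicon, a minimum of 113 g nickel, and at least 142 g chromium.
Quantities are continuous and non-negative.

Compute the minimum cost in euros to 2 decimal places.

Let x1 = kg of silicomanganese, x2 = kg of stainless scrap, x3 = kg of pig iron, x4 = kg of scrap grade B, x5 = kg of return scrap.
Minimize 2.29x1 + 3.04x2 + 0.78x3 + 0.53x4 + 0.29x5 subject to:
  676x1 + 15x2 + 5x3 + 9x4 + 8x5 ≥ 683   (manganese)
  177x1 + 5x2 + 12x3 + 3x4 + 4x5 ≥ 315   (silicon)
  90x2 + 1x4 + 5x5 ≥ 113   (nickel)
  170x2 + 2x4 + 10x5 ≥ 142   (chromium)
  x1, x2, x3, x4, x5 ≥ 0.
The minimum-cost mix takes nothing from pig iron, scrap grade B, return scrap — only silicomanganese, stainless scrap. There the silicon and nickel constraints are tight.
Solving gives x1 = 1.744, x2 = 1.256.
Objective = 2.29·1.744 + 3.04·1.256 = 7.8120.

€7.81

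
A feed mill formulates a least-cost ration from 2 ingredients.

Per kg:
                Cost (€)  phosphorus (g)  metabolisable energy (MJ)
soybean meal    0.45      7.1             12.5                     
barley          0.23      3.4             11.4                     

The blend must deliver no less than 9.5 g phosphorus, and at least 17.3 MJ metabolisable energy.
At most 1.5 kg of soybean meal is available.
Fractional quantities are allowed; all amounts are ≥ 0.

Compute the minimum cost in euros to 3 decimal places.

€0.604

Set it up as a linear program. Let x1 = kg of soybean meal, x2 = kg of barley.
min 0.45x1 + 0.23x2 s.t.:
  7.1x1 + 3.4x2 ≥ 9.5   (phosphorus)
  12.5x1 + 11.4x2 ≥ 17.3   (metabolisable energy)
  x1 ≤ 1.5
  x1, x2 ≥ 0.
Both inputs are positive at the optimum. The phosphorus and metabolisable energy requirements are met with equality.
So soybean meal = 1.287 kg, barley = 0.1061 kg.
Objective = 0.45·1.287 + 0.23·0.1061 = 0.60355.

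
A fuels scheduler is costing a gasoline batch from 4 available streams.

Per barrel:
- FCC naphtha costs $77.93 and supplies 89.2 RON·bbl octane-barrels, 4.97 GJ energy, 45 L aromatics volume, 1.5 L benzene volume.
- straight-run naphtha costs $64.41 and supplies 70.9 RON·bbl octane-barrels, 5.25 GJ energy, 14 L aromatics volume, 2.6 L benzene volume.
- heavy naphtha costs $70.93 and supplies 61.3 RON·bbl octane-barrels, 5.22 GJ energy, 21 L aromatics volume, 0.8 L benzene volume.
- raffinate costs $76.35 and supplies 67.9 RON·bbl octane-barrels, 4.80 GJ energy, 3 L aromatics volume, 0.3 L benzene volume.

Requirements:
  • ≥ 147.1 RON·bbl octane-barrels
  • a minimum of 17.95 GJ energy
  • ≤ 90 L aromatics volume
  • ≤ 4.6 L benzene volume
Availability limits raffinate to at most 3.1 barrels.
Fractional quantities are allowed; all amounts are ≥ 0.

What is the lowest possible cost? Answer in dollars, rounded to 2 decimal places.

$236.77

Set it up as a linear program. Let x1 = barrels of FCC naphtha, x2 = barrels of straight-run naphtha, x3 = barrels of heavy naphtha, x4 = barrels of raffinate.
min 77.93x1 + 64.41x2 + 70.93x3 + 76.35x4 subject to:
  89.2x1 + 70.9x2 + 61.3x3 + 67.9x4 ≥ 147.1   (octane-barrels)
  4.97x1 + 5.25x2 + 5.22x3 + 4.8x4 ≥ 17.95   (energy)
  45x1 + 14x2 + 21x3 + 3x4 ≤ 90   (aromatics volume)
  1.5x1 + 2.6x2 + 0.8x3 + 0.3x4 ≤ 4.6   (benzene volume)
  x4 ≤ 3.1
  x1, x2, x3, x4 ≥ 0.
At the optimum only straight-run naphtha, heavy naphtha are positive (FCC naphtha, raffinate = 0). There the energy and benzene volume constraints are tight.
That vertex is x2 = 1.0299, x3 = 2.4029.
Objective = 64.41·1.0299 + 70.93·2.4029 = 236.7736.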